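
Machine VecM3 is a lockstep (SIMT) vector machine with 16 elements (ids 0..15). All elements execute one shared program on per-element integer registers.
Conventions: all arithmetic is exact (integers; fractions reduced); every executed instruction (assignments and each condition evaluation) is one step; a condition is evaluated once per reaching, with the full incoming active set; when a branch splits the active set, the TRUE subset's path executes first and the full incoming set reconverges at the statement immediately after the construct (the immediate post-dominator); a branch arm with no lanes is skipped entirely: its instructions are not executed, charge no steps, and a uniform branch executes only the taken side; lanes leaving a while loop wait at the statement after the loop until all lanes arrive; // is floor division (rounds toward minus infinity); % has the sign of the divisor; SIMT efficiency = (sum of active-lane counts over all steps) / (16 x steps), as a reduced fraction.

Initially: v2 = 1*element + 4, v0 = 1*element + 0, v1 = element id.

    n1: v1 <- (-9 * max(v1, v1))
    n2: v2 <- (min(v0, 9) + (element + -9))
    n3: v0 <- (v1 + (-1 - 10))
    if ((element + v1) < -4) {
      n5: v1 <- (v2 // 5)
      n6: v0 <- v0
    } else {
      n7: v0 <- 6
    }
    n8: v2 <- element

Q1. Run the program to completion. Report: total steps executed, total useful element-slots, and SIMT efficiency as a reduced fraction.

Answer: 8 steps, 111 useful, 111/128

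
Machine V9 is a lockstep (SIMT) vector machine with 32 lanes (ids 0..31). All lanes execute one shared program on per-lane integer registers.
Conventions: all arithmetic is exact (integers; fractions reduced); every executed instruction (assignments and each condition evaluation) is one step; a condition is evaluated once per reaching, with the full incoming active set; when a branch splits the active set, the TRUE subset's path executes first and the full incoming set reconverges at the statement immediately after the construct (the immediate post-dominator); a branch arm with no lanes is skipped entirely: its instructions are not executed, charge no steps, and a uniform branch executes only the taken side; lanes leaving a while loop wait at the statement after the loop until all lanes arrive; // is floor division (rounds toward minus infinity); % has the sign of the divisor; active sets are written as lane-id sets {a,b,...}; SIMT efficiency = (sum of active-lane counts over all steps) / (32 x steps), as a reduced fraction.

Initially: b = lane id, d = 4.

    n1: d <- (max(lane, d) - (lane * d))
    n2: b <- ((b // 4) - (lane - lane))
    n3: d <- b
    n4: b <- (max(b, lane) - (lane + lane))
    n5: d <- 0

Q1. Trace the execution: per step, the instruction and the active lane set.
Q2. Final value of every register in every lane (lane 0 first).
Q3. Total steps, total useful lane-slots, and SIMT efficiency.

step 0: d <- (max(lane, d) - (lane * d)) {0,1,2,3,4,5,6,7,8,9,10,11,12,13,14,15,16,17,18,19,20,21,22,23,24,25,26,27,28,29,30,31}
step 1: b <- ((b // 4) - (lane - lane)) {0,1,2,3,4,5,6,7,8,9,10,11,12,13,14,15,16,17,18,19,20,21,22,23,24,25,26,27,28,29,30,31}
step 2: d <- b                       {0,1,2,3,4,5,6,7,8,9,10,11,12,13,14,15,16,17,18,19,20,21,22,23,24,25,26,27,28,29,30,31}
step 3: b <- (max(b, lane) - (lane + lane)) {0,1,2,3,4,5,6,7,8,9,10,11,12,13,14,15,16,17,18,19,20,21,22,23,24,25,26,27,28,29,30,31}
step 4: d <- 0                       {0,1,2,3,4,5,6,7,8,9,10,11,12,13,14,15,16,17,18,19,20,21,22,23,24,25,26,27,28,29,30,31}

Answer: 5 steps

b: 0,-1,-2,-3,-4,-5,-6,-7,-8,-9,-10,-11,-12,-13,-14,-15,-16,-17,-18,-19,-20,-21,-22,-23,-24,-25,-26,-27,-28,-29,-30,-31
d: 0,0,0,0,0,0,0,0,0,0,0,0,0,0,0,0,0,0,0,0,0,0,0,0,0,0,0,0,0,0,0,0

steps = 5; useful = 160; efficiency = 160/160 = 1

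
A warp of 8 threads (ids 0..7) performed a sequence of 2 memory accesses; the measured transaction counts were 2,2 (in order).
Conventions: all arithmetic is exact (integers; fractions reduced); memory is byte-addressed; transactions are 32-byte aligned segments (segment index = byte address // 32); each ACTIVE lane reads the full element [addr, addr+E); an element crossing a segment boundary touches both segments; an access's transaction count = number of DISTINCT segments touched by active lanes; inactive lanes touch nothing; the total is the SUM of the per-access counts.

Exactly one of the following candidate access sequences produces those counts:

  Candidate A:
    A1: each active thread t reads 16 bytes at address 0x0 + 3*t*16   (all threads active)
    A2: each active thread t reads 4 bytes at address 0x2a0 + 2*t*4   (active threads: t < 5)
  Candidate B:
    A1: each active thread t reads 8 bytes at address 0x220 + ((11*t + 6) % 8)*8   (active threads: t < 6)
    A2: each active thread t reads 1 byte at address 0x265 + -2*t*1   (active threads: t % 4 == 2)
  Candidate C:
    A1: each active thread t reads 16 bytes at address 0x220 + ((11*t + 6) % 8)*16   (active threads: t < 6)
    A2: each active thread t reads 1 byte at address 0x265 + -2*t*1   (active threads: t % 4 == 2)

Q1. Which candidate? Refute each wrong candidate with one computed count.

A: A1 gives 8 transactions, not 2
C: A1 gives 4 transactions, not 2
B: all counts match (2,2)

Answer: B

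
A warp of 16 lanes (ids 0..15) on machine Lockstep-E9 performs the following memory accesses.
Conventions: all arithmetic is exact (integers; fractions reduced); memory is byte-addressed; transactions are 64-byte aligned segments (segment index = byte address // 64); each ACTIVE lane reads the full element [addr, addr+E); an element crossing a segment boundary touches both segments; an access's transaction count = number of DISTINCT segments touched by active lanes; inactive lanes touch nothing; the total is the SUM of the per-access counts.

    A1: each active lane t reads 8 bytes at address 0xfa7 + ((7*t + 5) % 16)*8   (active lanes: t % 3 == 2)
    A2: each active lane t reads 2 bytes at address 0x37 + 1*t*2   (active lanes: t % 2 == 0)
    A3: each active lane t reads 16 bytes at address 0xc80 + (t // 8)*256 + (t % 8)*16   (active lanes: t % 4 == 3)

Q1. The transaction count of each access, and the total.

A1: 3 transactions
A2: 2 transactions
A3: 4 transactions

Answer: 3,2,4; total 9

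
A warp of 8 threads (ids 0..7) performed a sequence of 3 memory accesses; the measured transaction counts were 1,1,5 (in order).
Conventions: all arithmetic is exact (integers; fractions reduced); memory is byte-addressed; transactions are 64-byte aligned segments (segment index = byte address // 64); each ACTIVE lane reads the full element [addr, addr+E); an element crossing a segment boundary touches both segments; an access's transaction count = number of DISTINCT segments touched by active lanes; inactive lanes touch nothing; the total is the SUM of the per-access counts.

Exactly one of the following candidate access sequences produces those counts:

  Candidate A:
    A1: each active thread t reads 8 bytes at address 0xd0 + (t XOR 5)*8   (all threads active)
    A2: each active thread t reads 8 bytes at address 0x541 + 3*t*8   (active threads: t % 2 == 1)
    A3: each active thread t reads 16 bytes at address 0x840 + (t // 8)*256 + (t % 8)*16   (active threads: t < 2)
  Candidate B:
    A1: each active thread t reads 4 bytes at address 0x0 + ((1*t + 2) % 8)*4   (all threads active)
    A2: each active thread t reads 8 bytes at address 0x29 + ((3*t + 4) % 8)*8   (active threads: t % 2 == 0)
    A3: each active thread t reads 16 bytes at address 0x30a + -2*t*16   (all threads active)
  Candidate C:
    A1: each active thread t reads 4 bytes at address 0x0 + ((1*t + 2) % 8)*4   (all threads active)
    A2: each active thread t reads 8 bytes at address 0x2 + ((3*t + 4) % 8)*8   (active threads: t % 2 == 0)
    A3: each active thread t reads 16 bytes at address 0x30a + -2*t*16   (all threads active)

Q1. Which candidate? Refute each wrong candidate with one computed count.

A: A1 gives 2 transactions, not 1
B: A2 gives 2 transactions, not 1
C: all counts match (1,1,5)

Answer: C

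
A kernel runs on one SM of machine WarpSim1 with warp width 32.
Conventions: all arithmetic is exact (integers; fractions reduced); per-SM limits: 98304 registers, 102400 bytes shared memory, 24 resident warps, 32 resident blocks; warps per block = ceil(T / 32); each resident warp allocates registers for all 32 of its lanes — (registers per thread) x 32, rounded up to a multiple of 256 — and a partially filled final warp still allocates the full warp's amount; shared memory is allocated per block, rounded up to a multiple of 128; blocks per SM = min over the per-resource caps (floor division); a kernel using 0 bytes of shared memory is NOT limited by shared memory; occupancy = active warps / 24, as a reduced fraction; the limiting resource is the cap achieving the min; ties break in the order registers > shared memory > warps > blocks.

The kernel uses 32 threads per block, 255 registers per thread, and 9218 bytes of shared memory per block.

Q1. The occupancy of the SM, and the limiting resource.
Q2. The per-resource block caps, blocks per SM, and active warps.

Answer: occupancy 5/12, limited by shared memory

registers: 12 blocks
shared memory: 10 blocks
warps: 24 blocks
blocks: 32 blocks

Answer: 10 blocks, 10 active warps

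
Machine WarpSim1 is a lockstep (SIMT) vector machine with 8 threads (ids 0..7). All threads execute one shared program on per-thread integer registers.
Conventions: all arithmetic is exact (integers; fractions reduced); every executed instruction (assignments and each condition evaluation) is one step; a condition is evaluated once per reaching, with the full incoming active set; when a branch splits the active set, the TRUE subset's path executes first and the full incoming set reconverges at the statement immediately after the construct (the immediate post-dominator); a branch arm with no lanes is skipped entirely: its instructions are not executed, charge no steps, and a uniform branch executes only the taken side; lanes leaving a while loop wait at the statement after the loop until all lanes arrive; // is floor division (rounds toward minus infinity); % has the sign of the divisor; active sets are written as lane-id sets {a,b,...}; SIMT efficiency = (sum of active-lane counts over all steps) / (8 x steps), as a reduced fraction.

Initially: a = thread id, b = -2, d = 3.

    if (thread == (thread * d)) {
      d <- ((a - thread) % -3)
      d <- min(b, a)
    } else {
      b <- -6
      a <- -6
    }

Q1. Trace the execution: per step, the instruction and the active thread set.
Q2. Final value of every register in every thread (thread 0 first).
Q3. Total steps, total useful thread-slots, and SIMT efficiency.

step 0: eval (thread == (thread * d)) {0,1,2,3,4,5,6,7}
step 1: d <- ((a - thread) % -3)     {0}
step 2: d <- min(b, a)               {0}
step 3: b <- -6                      {1,2,3,4,5,6,7}
step 4: a <- -6                      {1,2,3,4,5,6,7}

Answer: 5 steps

a: 0,-6,-6,-6,-6,-6,-6,-6
b: -2,-6,-6,-6,-6,-6,-6,-6
d: -2,3,3,3,3,3,3,3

steps = 5; useful = 24; efficiency = 24/40 = 3/5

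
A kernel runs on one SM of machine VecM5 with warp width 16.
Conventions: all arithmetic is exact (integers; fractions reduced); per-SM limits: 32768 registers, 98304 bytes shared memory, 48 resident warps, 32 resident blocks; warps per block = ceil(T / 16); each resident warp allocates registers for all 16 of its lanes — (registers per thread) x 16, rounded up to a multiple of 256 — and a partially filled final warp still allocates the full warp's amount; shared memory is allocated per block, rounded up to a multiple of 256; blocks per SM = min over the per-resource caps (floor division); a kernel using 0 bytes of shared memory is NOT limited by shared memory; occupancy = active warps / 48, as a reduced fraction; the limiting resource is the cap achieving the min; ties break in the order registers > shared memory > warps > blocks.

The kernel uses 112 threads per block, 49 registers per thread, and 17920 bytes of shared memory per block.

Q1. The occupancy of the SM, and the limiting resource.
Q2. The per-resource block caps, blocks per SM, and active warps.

Answer: occupancy 7/12, limited by registers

registers: 4 blocks
shared memory: 5 blocks
warps: 6 blocks
blocks: 32 blocks

Answer: 4 blocks, 28 active warps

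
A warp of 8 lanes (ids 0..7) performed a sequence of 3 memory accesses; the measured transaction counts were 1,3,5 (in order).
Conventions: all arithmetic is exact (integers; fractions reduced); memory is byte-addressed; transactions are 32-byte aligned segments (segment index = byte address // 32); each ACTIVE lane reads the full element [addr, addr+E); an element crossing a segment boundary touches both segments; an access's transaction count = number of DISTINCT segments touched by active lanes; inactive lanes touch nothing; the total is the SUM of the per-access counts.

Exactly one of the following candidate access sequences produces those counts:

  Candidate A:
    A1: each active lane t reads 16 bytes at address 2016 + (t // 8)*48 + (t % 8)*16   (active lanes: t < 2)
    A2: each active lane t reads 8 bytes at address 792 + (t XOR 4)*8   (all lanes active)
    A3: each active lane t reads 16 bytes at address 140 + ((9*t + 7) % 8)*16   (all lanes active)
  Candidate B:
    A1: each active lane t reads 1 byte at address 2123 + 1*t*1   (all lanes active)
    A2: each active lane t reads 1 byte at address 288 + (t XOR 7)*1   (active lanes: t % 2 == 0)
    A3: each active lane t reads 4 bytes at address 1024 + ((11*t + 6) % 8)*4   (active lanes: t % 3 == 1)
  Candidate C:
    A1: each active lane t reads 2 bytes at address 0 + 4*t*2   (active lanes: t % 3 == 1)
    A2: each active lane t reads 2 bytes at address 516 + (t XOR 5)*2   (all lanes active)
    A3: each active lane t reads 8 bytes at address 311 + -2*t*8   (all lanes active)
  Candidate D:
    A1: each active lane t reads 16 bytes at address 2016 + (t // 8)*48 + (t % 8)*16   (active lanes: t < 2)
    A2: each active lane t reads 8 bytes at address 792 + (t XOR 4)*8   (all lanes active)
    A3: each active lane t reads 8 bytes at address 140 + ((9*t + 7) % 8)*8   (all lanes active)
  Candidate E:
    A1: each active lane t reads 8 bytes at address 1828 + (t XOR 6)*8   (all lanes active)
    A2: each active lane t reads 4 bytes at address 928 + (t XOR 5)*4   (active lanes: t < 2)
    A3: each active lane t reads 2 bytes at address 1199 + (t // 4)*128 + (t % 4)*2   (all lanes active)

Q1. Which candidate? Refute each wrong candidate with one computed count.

B: A2 gives 1 transaction, not 3
C: A1 gives 2 transactions, not 1
D: A3 gives 3 transactions, not 5
E: A1 gives 3 transactions, not 1
A: all counts match (1,3,5)

Answer: A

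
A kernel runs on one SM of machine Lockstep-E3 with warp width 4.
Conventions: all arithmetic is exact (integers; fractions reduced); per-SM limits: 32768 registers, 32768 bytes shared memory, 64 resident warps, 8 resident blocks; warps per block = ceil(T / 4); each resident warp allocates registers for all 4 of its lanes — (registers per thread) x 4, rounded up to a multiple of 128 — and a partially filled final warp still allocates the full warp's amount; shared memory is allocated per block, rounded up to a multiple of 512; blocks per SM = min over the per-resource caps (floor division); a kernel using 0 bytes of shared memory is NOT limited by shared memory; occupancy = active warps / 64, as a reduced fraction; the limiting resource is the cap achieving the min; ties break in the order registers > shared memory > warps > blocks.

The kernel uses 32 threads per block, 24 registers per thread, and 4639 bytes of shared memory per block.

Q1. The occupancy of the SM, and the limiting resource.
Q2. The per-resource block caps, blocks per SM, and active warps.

Answer: occupancy 3/4, limited by shared memory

registers: 32 blocks
shared memory: 6 blocks
warps: 8 blocks
blocks: 8 blocks

Answer: 6 blocks, 48 active warps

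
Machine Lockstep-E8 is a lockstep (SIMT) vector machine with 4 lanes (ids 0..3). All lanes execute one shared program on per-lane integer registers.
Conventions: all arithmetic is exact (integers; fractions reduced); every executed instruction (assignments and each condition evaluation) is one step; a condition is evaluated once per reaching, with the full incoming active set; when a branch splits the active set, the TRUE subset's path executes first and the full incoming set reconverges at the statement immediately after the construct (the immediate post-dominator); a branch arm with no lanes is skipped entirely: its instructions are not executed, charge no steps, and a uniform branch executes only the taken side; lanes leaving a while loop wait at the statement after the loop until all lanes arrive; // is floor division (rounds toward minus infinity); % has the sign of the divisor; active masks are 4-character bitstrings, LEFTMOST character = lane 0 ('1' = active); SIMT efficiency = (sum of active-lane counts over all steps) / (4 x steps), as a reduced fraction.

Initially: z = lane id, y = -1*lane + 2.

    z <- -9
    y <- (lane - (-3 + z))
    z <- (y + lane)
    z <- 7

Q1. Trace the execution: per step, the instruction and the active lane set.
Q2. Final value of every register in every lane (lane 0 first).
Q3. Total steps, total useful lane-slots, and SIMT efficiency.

step 0: z <- -9                      1111
step 1: y <- (lane - (-3 + z))       1111
step 2: z <- (y + lane)              1111
step 3: z <- 7                       1111

Answer: 4 steps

z: 7,7,7,7
y: 12,13,14,15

steps = 4; useful = 16; efficiency = 16/16 = 1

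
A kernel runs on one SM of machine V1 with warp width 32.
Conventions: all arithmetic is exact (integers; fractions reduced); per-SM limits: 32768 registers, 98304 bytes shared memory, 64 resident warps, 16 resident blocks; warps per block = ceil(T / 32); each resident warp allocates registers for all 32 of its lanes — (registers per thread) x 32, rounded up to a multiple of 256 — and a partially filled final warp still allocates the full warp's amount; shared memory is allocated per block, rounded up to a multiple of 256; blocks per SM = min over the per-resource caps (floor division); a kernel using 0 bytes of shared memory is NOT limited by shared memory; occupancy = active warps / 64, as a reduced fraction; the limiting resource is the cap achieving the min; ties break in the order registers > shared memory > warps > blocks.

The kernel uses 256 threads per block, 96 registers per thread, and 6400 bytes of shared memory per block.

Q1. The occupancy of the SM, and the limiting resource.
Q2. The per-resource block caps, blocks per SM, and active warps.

Answer: occupancy 1/8, limited by registers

registers: 1 block
shared memory: 15 blocks
warps: 8 blocks
blocks: 16 blocks

Answer: 1 block, 8 active warps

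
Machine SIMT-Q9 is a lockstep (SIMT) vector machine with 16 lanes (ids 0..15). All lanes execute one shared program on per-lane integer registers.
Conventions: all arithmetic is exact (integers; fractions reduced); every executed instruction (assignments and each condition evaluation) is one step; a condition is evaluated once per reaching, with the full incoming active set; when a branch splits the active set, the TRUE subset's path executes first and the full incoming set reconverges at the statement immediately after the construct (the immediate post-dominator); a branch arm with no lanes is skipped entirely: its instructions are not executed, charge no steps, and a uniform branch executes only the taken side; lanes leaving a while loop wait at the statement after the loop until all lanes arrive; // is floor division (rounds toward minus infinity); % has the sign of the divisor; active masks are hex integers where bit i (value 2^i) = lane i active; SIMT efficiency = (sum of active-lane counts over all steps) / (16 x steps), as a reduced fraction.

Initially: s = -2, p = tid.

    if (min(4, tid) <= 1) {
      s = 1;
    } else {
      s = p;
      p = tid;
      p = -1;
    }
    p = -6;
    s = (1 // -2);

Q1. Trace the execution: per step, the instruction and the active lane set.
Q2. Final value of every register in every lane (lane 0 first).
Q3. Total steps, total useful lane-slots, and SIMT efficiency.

step 0: eval (min(4, tid) <= 1)      0xffff
step 1: s <- 1                       0x0003
step 2: s <- p                       0xfffc
step 3: p <- tid                     0xfffc
step 4: p <- -1                      0xfffc
step 5: p <- -6                      0xffff
step 6: s <- (1 // -2)               0xffff

Answer: 7 steps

s: -1,-1,-1,-1,-1,-1,-1,-1,-1,-1,-1,-1,-1,-1,-1,-1
p: -6,-6,-6,-6,-6,-6,-6,-6,-6,-6,-6,-6,-6,-6,-6,-6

steps = 7; useful = 92; efficiency = 92/112 = 23/28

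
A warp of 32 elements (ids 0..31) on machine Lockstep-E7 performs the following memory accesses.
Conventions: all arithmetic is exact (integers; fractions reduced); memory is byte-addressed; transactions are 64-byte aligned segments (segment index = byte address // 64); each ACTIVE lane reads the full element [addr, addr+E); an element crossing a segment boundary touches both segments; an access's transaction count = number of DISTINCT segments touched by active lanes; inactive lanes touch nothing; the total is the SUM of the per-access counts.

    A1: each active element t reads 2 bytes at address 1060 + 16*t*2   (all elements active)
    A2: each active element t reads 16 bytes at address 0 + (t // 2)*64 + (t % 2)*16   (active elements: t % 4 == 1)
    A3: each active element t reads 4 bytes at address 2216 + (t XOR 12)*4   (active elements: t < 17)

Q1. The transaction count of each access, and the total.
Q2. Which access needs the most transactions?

A1: 17 transactions
A2: 8 transactions
A3: 3 transactions

Answer: 17,8,3; total 28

Answer: A1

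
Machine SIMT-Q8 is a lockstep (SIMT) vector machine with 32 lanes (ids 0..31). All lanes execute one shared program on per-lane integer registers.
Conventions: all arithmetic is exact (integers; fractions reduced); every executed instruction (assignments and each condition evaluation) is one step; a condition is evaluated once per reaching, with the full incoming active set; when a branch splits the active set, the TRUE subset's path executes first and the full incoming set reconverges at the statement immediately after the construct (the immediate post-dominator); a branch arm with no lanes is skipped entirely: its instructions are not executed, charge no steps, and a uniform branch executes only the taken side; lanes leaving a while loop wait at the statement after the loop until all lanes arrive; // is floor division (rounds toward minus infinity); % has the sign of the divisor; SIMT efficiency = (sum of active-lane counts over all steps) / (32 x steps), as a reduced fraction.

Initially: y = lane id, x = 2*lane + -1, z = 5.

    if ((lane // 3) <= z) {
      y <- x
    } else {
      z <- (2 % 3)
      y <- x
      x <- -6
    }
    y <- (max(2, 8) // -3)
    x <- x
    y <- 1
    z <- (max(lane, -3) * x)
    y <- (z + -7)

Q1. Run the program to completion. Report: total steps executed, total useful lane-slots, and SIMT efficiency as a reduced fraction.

Answer: 10 steps, 252 useful, 63/80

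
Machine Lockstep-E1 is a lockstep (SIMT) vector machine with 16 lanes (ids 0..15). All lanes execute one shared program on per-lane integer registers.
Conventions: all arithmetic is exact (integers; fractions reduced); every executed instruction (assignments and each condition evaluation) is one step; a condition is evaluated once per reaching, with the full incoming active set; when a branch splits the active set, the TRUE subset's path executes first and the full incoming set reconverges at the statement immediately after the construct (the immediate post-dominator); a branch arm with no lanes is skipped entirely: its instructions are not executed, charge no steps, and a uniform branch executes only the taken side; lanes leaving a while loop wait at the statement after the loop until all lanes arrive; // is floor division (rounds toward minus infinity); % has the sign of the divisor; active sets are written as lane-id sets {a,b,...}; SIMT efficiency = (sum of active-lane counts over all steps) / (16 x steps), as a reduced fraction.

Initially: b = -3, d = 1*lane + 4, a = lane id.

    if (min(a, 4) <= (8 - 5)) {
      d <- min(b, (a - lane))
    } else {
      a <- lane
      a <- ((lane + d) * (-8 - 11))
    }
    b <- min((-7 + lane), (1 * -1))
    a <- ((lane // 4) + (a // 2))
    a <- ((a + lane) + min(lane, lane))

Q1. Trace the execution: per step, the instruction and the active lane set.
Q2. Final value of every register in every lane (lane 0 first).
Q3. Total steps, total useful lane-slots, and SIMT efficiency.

step 0: eval (min(a, 4) <= (8 - 5))  {0,1,2,3,4,5,6,7,8,9,10,11,12,13,14,15}
step 1: d <- min(b, (a - lane))      {0,1,2,3}
step 2: a <- lane                    {4,5,6,7,8,9,10,11,12,13,14,15}
step 3: a <- ((lane + d) * (-8 - 11)) {4,5,6,7,8,9,10,11,12,13,14,15}
step 4: b <- min((-7 + lane), (1 * -1)) {0,1,2,3,4,5,6,7,8,9,10,11,12,13,14,15}
step 5: a <- ((lane // 4) + (a // 2)) {0,1,2,3,4,5,6,7,8,9,10,11,12,13,14,15}
step 6: a <- ((a + lane) + min(lane, lane)) {0,1,2,3,4,5,6,7,8,9,10,11,12,13,14,15}

Answer: 7 steps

b: -7,-6,-5,-4,-3,-2,-1,-1,-1,-1,-1,-1,-1,-1,-1,-1
d: -3,-3,-3,-3,8,9,10,11,12,13,14,15,16,17,18,19
a: 0,2,5,7,-105,-122,-139,-156,-172,-189,-206,-223,-239,-256,-273,-290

steps = 7; useful = 92; efficiency = 92/112 = 23/28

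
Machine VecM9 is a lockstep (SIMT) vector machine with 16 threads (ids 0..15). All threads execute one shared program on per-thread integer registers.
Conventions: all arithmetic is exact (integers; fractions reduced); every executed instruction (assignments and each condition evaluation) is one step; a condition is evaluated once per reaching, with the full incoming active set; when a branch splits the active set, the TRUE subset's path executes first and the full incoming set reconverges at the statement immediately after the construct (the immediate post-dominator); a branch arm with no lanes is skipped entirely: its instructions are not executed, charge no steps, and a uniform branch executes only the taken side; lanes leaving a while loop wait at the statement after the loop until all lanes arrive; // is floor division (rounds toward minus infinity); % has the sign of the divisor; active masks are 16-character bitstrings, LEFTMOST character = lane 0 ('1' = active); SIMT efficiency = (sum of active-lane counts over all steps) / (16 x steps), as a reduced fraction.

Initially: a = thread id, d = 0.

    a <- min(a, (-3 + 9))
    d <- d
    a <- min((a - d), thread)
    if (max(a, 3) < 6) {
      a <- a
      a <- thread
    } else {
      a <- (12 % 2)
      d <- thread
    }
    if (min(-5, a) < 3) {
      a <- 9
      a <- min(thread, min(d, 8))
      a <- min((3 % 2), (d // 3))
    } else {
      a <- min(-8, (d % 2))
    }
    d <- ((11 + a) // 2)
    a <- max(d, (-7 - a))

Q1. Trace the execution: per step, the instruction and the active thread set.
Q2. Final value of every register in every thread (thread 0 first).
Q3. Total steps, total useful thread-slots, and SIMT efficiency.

step 0: a <- min(a, (-3 + 9))        1111111111111111
step 1: d <- d                       1111111111111111
step 2: a <- min((a - d), thread)    1111111111111111
step 3: eval (max(a, 3) < 6)         1111111111111111
step 4: a <- a                       1111110000000000
step 5: a <- thread                  1111110000000000
step 6: a <- (12 % 2)                0000001111111111
step 7: d <- thread                  0000001111111111
step 8: eval (min(-5, a) < 3)        1111111111111111
step 9: a <- 9                       1111111111111111
step 10: a <- min(thread, min(d, 8))  1111111111111111
step 11: a <- min((3 % 2), (d // 3))  1111111111111111
step 12: d <- ((11 + a) // 2)         1111111111111111
step 13: a <- max(d, (-7 - a))        1111111111111111

Answer: 14 steps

a: 5,5,5,5,5,5,6,6,6,6,6,6,6,6,6,6
d: 5,5,5,5,5,5,6,6,6,6,6,6,6,6,6,6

steps = 14; useful = 192; efficiency = 192/224 = 6/7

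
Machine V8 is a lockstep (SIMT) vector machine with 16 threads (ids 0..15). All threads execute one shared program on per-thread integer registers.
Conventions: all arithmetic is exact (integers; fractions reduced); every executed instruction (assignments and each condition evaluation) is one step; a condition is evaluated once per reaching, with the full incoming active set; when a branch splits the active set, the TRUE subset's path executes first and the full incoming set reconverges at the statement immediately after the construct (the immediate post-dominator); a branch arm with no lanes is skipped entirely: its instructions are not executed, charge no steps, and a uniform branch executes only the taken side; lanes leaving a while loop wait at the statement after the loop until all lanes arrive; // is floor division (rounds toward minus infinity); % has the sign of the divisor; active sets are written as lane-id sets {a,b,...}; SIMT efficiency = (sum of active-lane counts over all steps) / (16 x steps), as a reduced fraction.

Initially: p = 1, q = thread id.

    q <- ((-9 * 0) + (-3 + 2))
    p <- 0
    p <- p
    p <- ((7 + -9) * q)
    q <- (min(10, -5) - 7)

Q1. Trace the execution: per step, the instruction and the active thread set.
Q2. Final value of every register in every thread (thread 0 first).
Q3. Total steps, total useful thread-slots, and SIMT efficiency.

step 0: q <- ((-9 * 0) + (-3 + 2))   {0,1,2,3,4,5,6,7,8,9,10,11,12,13,14,15}
step 1: p <- 0                       {0,1,2,3,4,5,6,7,8,9,10,11,12,13,14,15}
step 2: p <- p                       {0,1,2,3,4,5,6,7,8,9,10,11,12,13,14,15}
step 3: p <- ((7 + -9) * q)          {0,1,2,3,4,5,6,7,8,9,10,11,12,13,14,15}
step 4: q <- (min(10, -5) - 7)       {0,1,2,3,4,5,6,7,8,9,10,11,12,13,14,15}

Answer: 5 steps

p: 2,2,2,2,2,2,2,2,2,2,2,2,2,2,2,2
q: -12,-12,-12,-12,-12,-12,-12,-12,-12,-12,-12,-12,-12,-12,-12,-12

steps = 5; useful = 80; efficiency = 80/80 = 1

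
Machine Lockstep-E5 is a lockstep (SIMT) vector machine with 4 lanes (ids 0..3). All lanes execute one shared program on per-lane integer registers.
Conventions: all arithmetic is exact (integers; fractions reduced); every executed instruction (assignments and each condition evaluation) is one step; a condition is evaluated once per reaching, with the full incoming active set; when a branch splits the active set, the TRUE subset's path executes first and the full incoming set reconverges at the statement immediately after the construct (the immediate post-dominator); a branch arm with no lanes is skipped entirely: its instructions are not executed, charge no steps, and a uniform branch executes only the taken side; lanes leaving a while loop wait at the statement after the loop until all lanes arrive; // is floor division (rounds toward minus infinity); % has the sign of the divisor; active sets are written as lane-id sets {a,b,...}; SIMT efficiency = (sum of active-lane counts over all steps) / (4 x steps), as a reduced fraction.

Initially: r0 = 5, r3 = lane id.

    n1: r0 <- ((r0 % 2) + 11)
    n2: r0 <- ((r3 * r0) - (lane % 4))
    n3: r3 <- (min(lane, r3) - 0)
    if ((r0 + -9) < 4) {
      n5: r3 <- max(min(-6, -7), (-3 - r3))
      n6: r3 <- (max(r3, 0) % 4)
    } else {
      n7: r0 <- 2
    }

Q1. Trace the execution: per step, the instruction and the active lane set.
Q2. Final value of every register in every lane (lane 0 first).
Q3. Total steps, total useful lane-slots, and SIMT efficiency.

step 0: r0 <- ((r0 % 2) + 11)        {0,1,2,3}
step 1: r0 <- ((r3 * r0) - (lane % 4)) {0,1,2,3}
step 2: r3 <- (min(lane, r3) - 0)    {0,1,2,3}
step 3: eval ((r0 + -9) < 4)         {0,1,2,3}
step 4: r3 <- max(min(-6, -7), (-3 - r3)) {0,1}
step 5: r3 <- (max(r3, 0) % 4)       {0,1}
step 6: r0 <- 2                      {2,3}

Answer: 7 steps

r0: 0,11,2,2
r3: 0,0,2,3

steps = 7; useful = 22; efficiency = 22/28 = 11/14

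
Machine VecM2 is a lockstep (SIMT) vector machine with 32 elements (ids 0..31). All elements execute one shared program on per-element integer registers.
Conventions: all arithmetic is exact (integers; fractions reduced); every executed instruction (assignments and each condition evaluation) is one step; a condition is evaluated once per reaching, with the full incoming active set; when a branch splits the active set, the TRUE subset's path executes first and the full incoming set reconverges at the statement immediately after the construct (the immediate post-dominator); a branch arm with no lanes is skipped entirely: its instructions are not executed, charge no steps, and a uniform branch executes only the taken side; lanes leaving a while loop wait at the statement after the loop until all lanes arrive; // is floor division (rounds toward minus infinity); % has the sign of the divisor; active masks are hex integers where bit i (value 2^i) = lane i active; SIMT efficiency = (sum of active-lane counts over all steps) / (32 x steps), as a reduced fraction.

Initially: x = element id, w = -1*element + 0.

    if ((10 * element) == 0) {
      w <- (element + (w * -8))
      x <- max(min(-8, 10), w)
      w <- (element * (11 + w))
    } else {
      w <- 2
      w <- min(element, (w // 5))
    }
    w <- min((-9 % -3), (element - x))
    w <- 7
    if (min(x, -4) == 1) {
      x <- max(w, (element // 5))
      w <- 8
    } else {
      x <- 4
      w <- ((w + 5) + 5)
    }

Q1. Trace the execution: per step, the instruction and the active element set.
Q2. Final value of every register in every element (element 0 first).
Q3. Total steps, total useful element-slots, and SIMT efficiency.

step 0: eval ((10 * element) == 0)   0xffffffff
step 1: w <- (element + (w * -8))    0x00000001
step 2: x <- max(min(-8, 10), w)     0x00000001
step 3: w <- (element * (11 + w))    0x00000001
step 4: w <- 2                       0xfffffffe
step 5: w <- min(element, (w // 5))  0xfffffffe
step 6: w <- min((-9 % -3), (element - x)) 0xffffffff
step 7: w <- 7                       0xffffffff
step 8: eval (min(x, -4) == 1)       0xffffffff
step 9: x <- 4                       0xffffffff
step 10: w <- ((w + 5) + 5)           0xffffffff

Answer: 11 steps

x: 4,4,4,4,4,4,4,4,4,4,4,4,4,4,4,4,4,4,4,4,4,4,4,4,4,4,4,4,4,4,4,4
w: 17,17,17,17,17,17,17,17,17,17,17,17,17,17,17,17,17,17,17,17,17,17,17,17,17,17,17,17,17,17,17,17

steps = 11; useful = 257; efficiency = 257/352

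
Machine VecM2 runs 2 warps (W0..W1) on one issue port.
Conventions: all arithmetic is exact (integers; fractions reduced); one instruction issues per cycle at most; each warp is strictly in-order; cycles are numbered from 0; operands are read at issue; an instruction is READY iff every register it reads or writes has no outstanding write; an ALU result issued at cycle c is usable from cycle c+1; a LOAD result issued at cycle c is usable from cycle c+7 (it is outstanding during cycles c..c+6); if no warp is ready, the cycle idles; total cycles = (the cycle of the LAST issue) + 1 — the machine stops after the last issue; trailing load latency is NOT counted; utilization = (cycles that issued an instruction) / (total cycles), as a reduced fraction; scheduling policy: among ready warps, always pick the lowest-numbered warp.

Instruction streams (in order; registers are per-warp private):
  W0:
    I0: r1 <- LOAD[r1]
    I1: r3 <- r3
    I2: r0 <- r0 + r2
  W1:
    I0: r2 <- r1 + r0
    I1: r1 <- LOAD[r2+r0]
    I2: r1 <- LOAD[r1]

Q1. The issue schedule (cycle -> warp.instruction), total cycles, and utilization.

cycle 0: W0.I0
cycle 1: W0.I1
cycle 2: W0.I2
cycle 3: W1.I0
cycle 4: W1.I1
cycle 5: idle
cycle 6: idle
cycle 7: idle
cycle 8: idle
cycle 9: idle
cycle 10: idle
cycle 11: W1.I2

Answer: 12 cycles, utilization 1/2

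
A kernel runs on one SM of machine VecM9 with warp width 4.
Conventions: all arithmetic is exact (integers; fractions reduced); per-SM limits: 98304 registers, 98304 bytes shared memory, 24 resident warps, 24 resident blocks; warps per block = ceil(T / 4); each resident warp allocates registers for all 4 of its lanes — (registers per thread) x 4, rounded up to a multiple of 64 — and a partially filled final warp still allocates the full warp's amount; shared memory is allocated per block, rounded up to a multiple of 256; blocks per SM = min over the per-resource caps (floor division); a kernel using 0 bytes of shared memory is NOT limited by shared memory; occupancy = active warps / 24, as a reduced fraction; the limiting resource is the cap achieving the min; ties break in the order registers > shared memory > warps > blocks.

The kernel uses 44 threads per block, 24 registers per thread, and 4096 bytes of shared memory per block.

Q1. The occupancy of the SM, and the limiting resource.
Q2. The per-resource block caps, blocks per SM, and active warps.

Answer: occupancy 11/12, limited by warps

registers: 69 blocks
shared memory: 24 blocks
warps: 2 blocks
blocks: 24 blocks

Answer: 2 blocks, 22 active warps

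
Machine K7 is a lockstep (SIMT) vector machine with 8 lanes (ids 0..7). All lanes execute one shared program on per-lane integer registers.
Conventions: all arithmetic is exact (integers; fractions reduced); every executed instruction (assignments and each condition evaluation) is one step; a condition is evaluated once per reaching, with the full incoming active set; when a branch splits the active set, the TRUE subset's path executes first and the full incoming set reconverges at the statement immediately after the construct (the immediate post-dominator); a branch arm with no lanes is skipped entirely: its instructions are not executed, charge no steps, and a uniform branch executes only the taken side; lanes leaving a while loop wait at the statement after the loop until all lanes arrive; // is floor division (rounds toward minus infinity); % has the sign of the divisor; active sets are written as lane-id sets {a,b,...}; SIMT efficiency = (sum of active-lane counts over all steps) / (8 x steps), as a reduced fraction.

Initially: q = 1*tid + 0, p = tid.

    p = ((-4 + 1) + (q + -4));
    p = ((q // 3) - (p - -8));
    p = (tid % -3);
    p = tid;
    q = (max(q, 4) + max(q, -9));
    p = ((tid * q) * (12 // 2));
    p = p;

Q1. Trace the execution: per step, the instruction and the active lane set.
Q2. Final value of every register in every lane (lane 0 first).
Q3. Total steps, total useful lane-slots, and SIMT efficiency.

step 0: p <- ((-4 + 1) + (q + -4))   {0,1,2,3,4,5,6,7}
step 1: p <- ((q // 3) - (p - -8))   {0,1,2,3,4,5,6,7}
step 2: p <- (tid % -3)              {0,1,2,3,4,5,6,7}
step 3: p <- tid                     {0,1,2,3,4,5,6,7}
step 4: q <- (max(q, 4) + max(q, -9)) {0,1,2,3,4,5,6,7}
step 5: p <- ((tid * q) * (12 // 2)) {0,1,2,3,4,5,6,7}
step 6: p <- p                       {0,1,2,3,4,5,6,7}

Answer: 7 steps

q: 4,5,6,7,8,10,12,14
p: 0,30,72,126,192,300,432,588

steps = 7; useful = 56; efficiency = 56/56 = 1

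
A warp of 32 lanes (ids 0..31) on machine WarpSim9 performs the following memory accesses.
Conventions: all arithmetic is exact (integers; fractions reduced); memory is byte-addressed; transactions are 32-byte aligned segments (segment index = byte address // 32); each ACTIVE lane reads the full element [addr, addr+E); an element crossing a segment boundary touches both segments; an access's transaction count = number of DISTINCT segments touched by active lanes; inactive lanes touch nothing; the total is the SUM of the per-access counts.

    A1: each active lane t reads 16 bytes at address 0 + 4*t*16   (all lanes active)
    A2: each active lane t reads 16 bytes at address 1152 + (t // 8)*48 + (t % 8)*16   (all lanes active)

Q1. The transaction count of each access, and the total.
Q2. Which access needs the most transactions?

A1: 32 transactions
A2: 9 transactions

Answer: 32,9; total 41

Answer: A1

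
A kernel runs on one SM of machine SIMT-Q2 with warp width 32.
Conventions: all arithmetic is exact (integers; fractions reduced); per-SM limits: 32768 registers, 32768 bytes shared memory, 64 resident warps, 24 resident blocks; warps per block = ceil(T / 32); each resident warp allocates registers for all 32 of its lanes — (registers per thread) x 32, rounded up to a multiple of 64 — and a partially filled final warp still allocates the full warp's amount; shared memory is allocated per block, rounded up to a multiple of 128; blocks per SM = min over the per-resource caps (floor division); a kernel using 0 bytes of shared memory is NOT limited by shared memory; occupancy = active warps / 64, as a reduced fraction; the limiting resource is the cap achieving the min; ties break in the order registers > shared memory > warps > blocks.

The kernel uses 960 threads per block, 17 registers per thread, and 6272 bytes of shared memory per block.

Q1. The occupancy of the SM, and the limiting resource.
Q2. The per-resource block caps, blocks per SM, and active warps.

Answer: occupancy 15/32, limited by registers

registers: 1 block
shared memory: 5 blocks
warps: 2 blocks
blocks: 24 blocks

Answer: 1 block, 30 active warps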